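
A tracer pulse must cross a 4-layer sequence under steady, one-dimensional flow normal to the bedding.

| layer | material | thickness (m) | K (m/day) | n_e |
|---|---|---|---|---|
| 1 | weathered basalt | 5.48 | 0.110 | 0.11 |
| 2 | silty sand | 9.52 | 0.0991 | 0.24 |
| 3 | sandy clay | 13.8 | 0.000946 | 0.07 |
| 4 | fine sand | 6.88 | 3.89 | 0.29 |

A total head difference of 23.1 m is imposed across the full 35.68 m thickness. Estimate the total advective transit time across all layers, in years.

With flow normal to the layers, continuity requires the same specific discharge q through every layer.
Σ(b_i/K_i) = 5.48/0.110 + 9.52/0.0991 + 13.8/0.000946 + 6.88/3.89 = 14735 d.
q = Δh / Σ(b_i/K_i) = 23.1 / 14735 = 0.001568 m/day.
In each layer the seepage velocity is v_i = q/n_i, so the layer transit time is t_i = b_i·n_i / q:
  layer 1 (weathered basalt): t_1 = 5.48 × 0.11 / 0.001568 = 384.5 d
  layer 2 (silty sand): t_2 = 9.52 × 0.24 / 0.001568 = 1457 d
  layer 3 (sandy clay): t_3 = 13.8 × 0.07 / 0.001568 = 616.2 d
  layer 4 (fine sand): t_4 = 6.88 × 0.29 / 0.001568 = 1273 d
Total t = Σ t_i = 3731 days = 10.21 years.

10.2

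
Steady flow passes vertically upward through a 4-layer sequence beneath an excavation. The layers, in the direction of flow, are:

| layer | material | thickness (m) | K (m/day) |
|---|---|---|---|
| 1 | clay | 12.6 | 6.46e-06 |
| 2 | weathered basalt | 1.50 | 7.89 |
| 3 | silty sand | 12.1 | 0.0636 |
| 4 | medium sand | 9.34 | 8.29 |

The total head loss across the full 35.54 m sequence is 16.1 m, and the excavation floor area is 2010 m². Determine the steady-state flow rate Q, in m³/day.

Flow is perpendicular to layering, so the layers act in series and the equivalent K is the thickness-weighted harmonic mean.
Total thickness L = 12.6 + 1.50 + 12.1 + 9.34 = 35.54 m.
Σ(b_i/K_i) = 12.6/6.46e-06 + 1.50/7.89 + 12.1/0.0636 + 9.34/8.29 = 1.951e+06 d.
K_eq = L / Σ(b_i/K_i) = 35.54 / 1.951e+06 = 1.822e-05 m/day.
Q = K_eq · A · (Δh/L) = 1.822e-05 × 2010 × (16.1/35.54) = 0.01659 m³/day.

0.0166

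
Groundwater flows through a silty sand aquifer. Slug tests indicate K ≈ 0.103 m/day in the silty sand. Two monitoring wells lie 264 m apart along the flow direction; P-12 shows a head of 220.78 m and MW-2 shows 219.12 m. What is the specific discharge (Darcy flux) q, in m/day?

Hydraulic gradient i = (220.78 − 219.12) / 264 = 1.66 / 264 = 0.006288.
Specific discharge q = K · i = 0.1030 × 0.006288 = 0.0006477 m/day.

0.000648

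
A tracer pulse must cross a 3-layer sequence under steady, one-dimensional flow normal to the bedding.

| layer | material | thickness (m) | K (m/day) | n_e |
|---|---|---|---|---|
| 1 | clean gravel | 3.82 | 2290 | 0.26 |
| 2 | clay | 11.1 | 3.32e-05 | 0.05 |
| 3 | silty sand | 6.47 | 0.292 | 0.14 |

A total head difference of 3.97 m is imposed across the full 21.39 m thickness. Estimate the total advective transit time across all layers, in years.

566

With flow normal to the layers, continuity requires the same specific discharge q through every layer.
Σ(b_i/K_i) = 3.82/2290 + 11.1/3.32e-05 + 6.47/0.292 = 3.344e+05 d.
q = Δh / Σ(b_i/K_i) = 3.97 / 3.344e+05 = 1.187e-05 m/day.
In each layer the seepage velocity is v_i = q/n_i, so the layer transit time is t_i = b_i·n_i / q:
  layer 1 (clean gravel): t_1 = 3.82 × 0.26 / 1.187e-05 = 83649 d
  layer 2 (clay): t_2 = 11.1 × 0.05 / 1.187e-05 = 46743 d
  layer 3 (silty sand): t_3 = 6.47 × 0.14 / 1.187e-05 = 76288 d
Total t = Σ t_i = 2.067e+05 days = 565.9 years.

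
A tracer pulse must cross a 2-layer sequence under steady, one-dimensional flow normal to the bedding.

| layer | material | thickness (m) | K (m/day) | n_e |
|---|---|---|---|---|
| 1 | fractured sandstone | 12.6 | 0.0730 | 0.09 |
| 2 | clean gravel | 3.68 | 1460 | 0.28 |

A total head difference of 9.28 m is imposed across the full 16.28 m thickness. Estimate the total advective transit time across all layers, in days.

With flow normal to the layers, continuity requires the same specific discharge q through every layer.
Σ(b_i/K_i) = 12.6/0.0730 + 3.68/1460 = 172.6 d.
q = Δh / Σ(b_i/K_i) = 9.28 / 172.6 = 0.05376 m/day.
In each layer the seepage velocity is v_i = q/n_i, so the layer transit time is t_i = b_i·n_i / q:
  layer 1 (fractured sandstone): t_1 = 12.6 × 0.09 / 0.05376 = 21.09 d
  layer 2 (clean gravel): t_2 = 3.68 × 0.28 / 0.05376 = 19.17 d
Total t = Σ t_i = 40.26 days.

40.3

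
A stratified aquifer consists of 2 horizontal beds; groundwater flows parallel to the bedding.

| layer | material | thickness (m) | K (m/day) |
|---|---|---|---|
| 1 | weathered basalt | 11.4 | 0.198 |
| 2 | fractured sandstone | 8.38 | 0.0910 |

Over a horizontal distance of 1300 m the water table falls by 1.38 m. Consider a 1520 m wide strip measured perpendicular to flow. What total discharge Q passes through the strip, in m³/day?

4.87

Flow is parallel to layering, so each bed carries its own Darcy discharge and the transmissivities add.
Σ(K_i·b_i) = 0.198×11.4 + 0.0910×8.38 = 3.020 m²/day.
Hydraulic gradient i = Δh / L = 1.38 / 1300 = 0.001062.
Q = Σ(K_i·b_i) · W · i = 3.020 × 1520 × 0.001062 = 4.873 m³/day.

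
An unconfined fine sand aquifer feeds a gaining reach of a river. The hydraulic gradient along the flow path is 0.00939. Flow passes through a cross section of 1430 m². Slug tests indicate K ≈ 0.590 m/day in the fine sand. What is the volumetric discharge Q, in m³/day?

Hydraulic gradient i = 0.00939.
Darcy's law: Q = K · A · i = 0.5900 × 1430 × 0.009390 = 7.922 m³/day.

7.92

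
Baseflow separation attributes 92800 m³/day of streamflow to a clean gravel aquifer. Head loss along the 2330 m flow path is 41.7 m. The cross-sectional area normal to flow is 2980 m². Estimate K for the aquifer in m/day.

1740

Hydraulic gradient i = Δh / L = 41.7 / 2330 = 0.01790.
From Q = K·A·i, K = Q / (A·i) = 92800 / (2980 × 0.01790) = 1740 m/day.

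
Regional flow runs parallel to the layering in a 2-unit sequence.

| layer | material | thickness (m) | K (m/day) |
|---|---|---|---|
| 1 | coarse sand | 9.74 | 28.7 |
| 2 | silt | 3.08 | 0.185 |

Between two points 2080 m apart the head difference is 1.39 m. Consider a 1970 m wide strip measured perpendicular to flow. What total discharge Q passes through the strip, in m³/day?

Flow is parallel to layering, so each bed carries its own Darcy discharge and the transmissivities add.
Σ(K_i·b_i) = 28.7×9.74 + 0.185×3.08 = 280.1 m²/day.
Hydraulic gradient i = Δh / L = 1.39 / 2080 = 0.0006683.
Q = Σ(K_i·b_i) · W · i = 280.1 × 1970 × 0.0006683 = 368.8 m³/day.

369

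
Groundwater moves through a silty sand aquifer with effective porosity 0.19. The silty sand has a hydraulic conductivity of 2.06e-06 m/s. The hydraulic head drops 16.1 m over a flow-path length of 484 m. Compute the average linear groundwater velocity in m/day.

Convert K: 2.06e-06 m/s × 86400 = 0.1780 m/day.
Hydraulic gradient i = Δh / L = 16.1 / 484 = 0.03326.
Darcy flux q = K · i = 0.1780 × 0.03326 = 0.005921 m/day.
Seepage velocity v = q / n_e = 0.005921 / 0.19 = 0.03116 m/day.

0.0312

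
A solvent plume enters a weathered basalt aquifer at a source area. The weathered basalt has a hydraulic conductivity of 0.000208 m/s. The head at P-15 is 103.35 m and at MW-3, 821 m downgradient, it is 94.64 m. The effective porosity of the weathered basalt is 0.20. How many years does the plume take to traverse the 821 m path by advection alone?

2.36

Convert K: 0.000208 m/s × 86400 = 17.97 m/day.
Hydraulic gradient i = (103.35 − 94.64) / 821 = 8.71 / 821 = 0.01061.
Darcy flux q = K · i = 17.97 × 0.01061 = 0.1907 m/day.
Seepage velocity v = q / n_e = 0.1907 / 0.20 = 0.9533 m/day.
Travel time t = L / v = 821 / 0.9533 = 861.2 days = 2.358 years.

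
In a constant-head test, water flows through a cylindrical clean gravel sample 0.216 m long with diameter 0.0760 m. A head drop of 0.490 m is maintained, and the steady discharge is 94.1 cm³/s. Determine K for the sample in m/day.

Cross-sectional area A = π·(d/2)² = π × (0.0760/2)² = 0.004536 m².
Convert discharge: 94.1 cm³/s = 9.410e-05 m³/s.
Darcy's law rearranged: K = Q·L / (A·Δh) = 9.410e-05 × 0.216 / (0.004536 × 0.490) = 0.009144 m/s = 790.0 m/day.

790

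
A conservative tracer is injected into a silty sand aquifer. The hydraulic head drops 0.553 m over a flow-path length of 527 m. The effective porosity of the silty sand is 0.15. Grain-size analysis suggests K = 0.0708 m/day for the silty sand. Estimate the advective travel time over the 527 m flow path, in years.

2910

Hydraulic gradient i = Δh / L = 0.553 / 527 = 0.001049.
Darcy flux q = K · i = 0.07080 × 0.001049 = 7.429e-05 m/day.
Seepage velocity v = q / n_e = 7.429e-05 / 0.15 = 0.0004953 m/day.
Travel time t = L / v = 527 / 0.0004953 = 1.064e+06 days = 2913 years.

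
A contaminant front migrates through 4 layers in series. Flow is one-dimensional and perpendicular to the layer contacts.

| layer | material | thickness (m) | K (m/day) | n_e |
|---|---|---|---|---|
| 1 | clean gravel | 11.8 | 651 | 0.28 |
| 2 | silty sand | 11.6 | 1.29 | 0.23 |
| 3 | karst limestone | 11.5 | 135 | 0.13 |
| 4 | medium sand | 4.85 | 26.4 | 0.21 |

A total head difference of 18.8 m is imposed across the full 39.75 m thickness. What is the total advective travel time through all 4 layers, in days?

With flow normal to the layers, continuity requires the same specific discharge q through every layer.
Σ(b_i/K_i) = 11.8/651 + 11.6/1.29 + 11.5/135 + 4.85/26.4 = 9.279 d.
q = Δh / Σ(b_i/K_i) = 18.8 / 9.279 = 2.026 m/day.
In each layer the seepage velocity is v_i = q/n_i, so the layer transit time is t_i = b_i·n_i / q:
  layer 1 (clean gravel): t_1 = 11.8 × 0.28 / 2.026 = 1.631 d
  layer 2 (silty sand): t_2 = 11.6 × 0.23 / 2.026 = 1.317 d
  layer 3 (karst limestone): t_3 = 11.5 × 0.13 / 2.026 = 0.7379 d
  layer 4 (medium sand): t_4 = 4.85 × 0.21 / 2.026 = 0.5027 d
Total t = Σ t_i = 4.188 days.

4.19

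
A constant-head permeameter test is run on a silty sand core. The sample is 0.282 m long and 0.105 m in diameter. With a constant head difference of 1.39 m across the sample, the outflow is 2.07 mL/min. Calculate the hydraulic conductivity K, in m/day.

Cross-sectional area A = π·(d/2)² = π × (0.105/2)² = 0.008659 m².
Convert discharge: 2.07 mL/min = 3.450e-08 m³/s.
Darcy's law rearranged: K = Q·L / (A·Δh) = 3.450e-08 × 0.282 / (0.008659 × 1.39) = 8.083e-07 m/s = 0.06984 m/day.

0.0698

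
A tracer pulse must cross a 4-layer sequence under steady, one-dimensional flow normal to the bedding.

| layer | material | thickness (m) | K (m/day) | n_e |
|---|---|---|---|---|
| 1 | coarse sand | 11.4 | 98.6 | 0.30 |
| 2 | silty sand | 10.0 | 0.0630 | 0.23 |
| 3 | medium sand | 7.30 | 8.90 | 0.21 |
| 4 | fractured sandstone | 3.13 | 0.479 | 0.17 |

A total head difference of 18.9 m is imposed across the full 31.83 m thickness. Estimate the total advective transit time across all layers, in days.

68.5

With flow normal to the layers, continuity requires the same specific discharge q through every layer.
Σ(b_i/K_i) = 11.4/98.6 + 10.0/0.0630 + 7.30/8.90 + 3.13/0.479 = 166.2 d.
q = Δh / Σ(b_i/K_i) = 18.9 / 166.2 = 0.1137 m/day.
In each layer the seepage velocity is v_i = q/n_i, so the layer transit time is t_i = b_i·n_i / q:
  layer 1 (coarse sand): t_1 = 11.4 × 0.30 / 0.1137 = 30.07 d
  layer 2 (silty sand): t_2 = 10.0 × 0.23 / 0.1137 = 20.23 d
  layer 3 (medium sand): t_3 = 7.30 × 0.21 / 0.1137 = 13.48 d
  layer 4 (fractured sandstone): t_4 = 3.13 × 0.17 / 0.1137 = 4.679 d
Total t = Σ t_i = 68.46 days.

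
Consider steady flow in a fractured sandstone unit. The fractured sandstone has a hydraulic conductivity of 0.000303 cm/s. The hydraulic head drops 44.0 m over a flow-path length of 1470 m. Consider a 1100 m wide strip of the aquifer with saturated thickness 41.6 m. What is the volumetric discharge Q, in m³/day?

359

Convert K: 0.000303 cm/s × 864 = 0.2618 m/day.
Cross-sectional area A = 1100 × 41.6 = 45760 m².
Hydraulic gradient i = Δh / L = 44.0 / 1470 = 0.02993.
Darcy's law: Q = K · A · i = 0.2618 × 45760 × 0.02993 = 358.6 m³/day.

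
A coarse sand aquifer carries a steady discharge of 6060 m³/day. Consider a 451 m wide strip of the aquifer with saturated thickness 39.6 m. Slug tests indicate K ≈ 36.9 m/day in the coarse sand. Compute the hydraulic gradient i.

0.00920

Cross-sectional area A = 451 × 39.6 = 17860 m².
From Q = K·A·i, i = Q / (K·A) = 6060 / (36.90 × 17860) = 0.009195.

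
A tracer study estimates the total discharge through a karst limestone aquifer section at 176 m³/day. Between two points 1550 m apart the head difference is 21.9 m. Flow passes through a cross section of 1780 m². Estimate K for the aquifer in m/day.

7.00

Hydraulic gradient i = Δh / L = 21.9 / 1550 = 0.01413.
From Q = K·A·i, K = Q / (A·i) = 176 / (1780 × 0.01413) = 6.998 m/day.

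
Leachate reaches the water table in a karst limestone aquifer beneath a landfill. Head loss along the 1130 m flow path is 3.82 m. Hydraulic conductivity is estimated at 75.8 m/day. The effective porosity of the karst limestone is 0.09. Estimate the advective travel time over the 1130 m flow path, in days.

397

Hydraulic gradient i = Δh / L = 3.82 / 1130 = 0.003381.
Darcy flux q = K · i = 75.80 × 0.003381 = 0.2562 m/day.
Seepage velocity v = q / n_e = 0.2562 / 0.09 = 2.847 m/day.
Travel time t = L / v = 1130 / 2.847 = 396.9 days.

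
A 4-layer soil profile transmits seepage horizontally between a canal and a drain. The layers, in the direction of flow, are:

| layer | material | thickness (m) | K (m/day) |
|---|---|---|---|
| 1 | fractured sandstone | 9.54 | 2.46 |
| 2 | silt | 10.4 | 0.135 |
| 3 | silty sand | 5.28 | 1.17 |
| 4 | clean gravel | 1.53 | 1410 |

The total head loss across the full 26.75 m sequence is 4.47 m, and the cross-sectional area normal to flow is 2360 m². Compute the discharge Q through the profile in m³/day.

123

Flow is perpendicular to layering, so the layers act in series and the equivalent K is the thickness-weighted harmonic mean.
Total thickness L = 9.54 + 10.4 + 5.28 + 1.53 = 26.75 m.
Σ(b_i/K_i) = 9.54/2.46 + 10.4/0.135 + 5.28/1.17 + 1.53/1410 = 85.43 d.
K_eq = L / Σ(b_i/K_i) = 26.75 / 85.43 = 0.3131 m/day.
Q = K_eq · A · (Δh/L) = 0.3131 × 2360 × (4.47/26.75) = 123.5 m³/day.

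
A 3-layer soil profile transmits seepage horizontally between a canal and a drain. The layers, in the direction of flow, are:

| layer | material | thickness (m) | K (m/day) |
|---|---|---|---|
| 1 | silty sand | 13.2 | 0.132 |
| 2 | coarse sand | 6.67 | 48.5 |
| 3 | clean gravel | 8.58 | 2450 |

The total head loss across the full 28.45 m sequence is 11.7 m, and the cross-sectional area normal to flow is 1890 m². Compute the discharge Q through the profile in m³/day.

221

Flow is perpendicular to layering, so the layers act in series and the equivalent K is the thickness-weighted harmonic mean.
Total thickness L = 13.2 + 6.67 + 8.58 = 28.45 m.
Σ(b_i/K_i) = 13.2/0.132 + 6.67/48.5 + 8.58/2450 = 100.1 d.
K_eq = L / Σ(b_i/K_i) = 28.45 / 100.1 = 0.2841 m/day.
Q = K_eq · A · (Δh/L) = 0.2841 × 1890 × (11.7/28.45) = 220.8 m³/day.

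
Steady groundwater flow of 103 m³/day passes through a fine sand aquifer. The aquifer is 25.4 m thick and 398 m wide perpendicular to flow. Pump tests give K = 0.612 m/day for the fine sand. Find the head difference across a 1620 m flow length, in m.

Cross-sectional area A = 398 × 25.4 = 10109 m².
From Q = K·A·i, i = Q / (K·A) = 103 / (0.6120 × 10109) = 0.01665.
Head loss Δh = i · L = 0.01665 × 1620 = 26.97 m.

27.0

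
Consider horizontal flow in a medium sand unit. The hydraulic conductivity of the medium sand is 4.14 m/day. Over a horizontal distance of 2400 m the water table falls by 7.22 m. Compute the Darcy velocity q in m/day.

0.0125

Hydraulic gradient i = Δh / L = 7.22 / 2400 = 0.003008.
Specific discharge q = K · i = 4.140 × 0.003008 = 0.01245 m/day.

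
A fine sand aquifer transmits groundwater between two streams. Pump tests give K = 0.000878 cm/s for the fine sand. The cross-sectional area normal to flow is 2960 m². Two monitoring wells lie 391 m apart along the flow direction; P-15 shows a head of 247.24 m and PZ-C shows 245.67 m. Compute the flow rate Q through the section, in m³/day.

9.02

Convert K: 0.000878 cm/s × 864 = 0.7586 m/day.
Hydraulic gradient i = (247.24 − 245.67) / 391 = 1.57 / 391 = 0.004015.
Darcy's law: Q = K · A · i = 0.7586 × 2960 × 0.004015 = 9.016 m³/day.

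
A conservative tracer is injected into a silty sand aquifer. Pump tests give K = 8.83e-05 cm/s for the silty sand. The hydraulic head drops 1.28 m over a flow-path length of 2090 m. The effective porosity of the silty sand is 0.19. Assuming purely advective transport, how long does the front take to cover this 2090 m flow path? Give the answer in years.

Convert K: 8.83e-05 cm/s × 864 = 0.07629 m/day.
Hydraulic gradient i = Δh / L = 1.28 / 2090 = 0.0006124.
Darcy flux q = K · i = 0.07629 × 0.0006124 = 4.672e-05 m/day.
Seepage velocity v = q / n_e = 4.672e-05 / 0.19 = 0.0002459 m/day.
Travel time t = L / v = 2090 / 0.0002459 = 8.499e+06 days = 23269 years.

23300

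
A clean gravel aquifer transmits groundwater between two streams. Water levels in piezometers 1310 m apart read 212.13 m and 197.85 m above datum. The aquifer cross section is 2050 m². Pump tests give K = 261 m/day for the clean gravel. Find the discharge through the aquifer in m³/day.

Hydraulic gradient i = (212.13 − 197.85) / 1310 = 14.28 / 1310 = 0.01090.
Darcy's law: Q = K · A · i = 261.0 × 2050 × 0.01090 = 5832 m³/day.

5830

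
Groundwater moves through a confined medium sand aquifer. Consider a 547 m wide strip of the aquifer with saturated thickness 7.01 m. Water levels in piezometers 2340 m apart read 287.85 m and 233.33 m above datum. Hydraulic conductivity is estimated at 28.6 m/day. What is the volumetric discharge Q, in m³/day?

Cross-sectional area A = 547 × 7.01 = 3834 m².
Hydraulic gradient i = (287.85 − 233.33) / 2340 = 54.52 / 2340 = 0.02330.
Darcy's law: Q = K · A · i = 28.60 × 3834 × 0.02330 = 2555 m³/day.

2560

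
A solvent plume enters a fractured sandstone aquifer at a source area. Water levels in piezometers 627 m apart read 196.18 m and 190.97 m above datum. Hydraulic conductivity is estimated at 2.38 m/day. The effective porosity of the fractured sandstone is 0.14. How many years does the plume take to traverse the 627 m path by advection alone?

12.2

Hydraulic gradient i = (196.18 − 190.97) / 627 = 5.21 / 627 = 0.008309.
Darcy flux q = K · i = 2.380 × 0.008309 = 0.01978 m/day.
Seepage velocity v = q / n_e = 0.01978 / 0.14 = 0.1413 m/day.
Travel time t = L / v = 627 / 0.1413 = 4439 days = 12.15 years.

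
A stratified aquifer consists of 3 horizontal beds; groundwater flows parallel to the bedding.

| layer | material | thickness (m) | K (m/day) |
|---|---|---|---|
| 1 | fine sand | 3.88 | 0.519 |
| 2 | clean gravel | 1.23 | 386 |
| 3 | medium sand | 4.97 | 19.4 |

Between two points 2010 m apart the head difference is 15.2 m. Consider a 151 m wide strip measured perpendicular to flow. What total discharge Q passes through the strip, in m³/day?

655

Flow is parallel to layering, so each bed carries its own Darcy discharge and the transmissivities add.
Σ(K_i·b_i) = 0.519×3.88 + 386×1.23 + 19.4×4.97 = 573.2 m²/day.
Hydraulic gradient i = Δh / L = 15.2 / 2010 = 0.007562.
Q = Σ(K_i·b_i) · W · i = 573.2 × 151 × 0.007562 = 654.5 m³/day.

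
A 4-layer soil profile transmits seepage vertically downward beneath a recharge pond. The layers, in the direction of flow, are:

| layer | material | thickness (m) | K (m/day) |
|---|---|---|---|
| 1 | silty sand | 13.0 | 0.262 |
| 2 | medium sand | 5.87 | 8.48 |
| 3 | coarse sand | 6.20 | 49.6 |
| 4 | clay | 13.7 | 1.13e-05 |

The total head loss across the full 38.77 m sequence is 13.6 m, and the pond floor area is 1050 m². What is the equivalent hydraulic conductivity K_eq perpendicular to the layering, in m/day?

3.20e-05

Flow is perpendicular to layering, so the layers act in series and the equivalent K is the thickness-weighted harmonic mean.
Total thickness L = 13.0 + 5.87 + 6.20 + 13.7 = 38.77 m.
Σ(b_i/K_i) = 13.0/0.262 + 5.87/8.48 + 6.20/49.6 + 13.7/1.13e-05 = 1.212e+06 d.
K_eq = L / Σ(b_i/K_i) = 38.77 / 1.212e+06 = 3.198e-05 m/day.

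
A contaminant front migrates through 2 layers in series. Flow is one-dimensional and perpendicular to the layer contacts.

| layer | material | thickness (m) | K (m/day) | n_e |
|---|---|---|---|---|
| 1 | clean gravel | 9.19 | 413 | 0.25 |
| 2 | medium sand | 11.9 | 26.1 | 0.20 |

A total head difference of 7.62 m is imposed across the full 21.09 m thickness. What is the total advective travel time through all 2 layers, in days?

With flow normal to the layers, continuity requires the same specific discharge q through every layer.
Σ(b_i/K_i) = 9.19/413 + 11.9/26.1 = 0.4782 d.
q = Δh / Σ(b_i/K_i) = 7.62 / 0.4782 = 15.94 m/day.
In each layer the seepage velocity is v_i = q/n_i, so the layer transit time is t_i = b_i·n_i / q:
  layer 1 (clean gravel): t_1 = 9.19 × 0.25 / 15.94 = 0.1442 d
  layer 2 (medium sand): t_2 = 11.9 × 0.20 / 15.94 = 0.1494 d
Total t = Σ t_i = 0.2935 days.

0.294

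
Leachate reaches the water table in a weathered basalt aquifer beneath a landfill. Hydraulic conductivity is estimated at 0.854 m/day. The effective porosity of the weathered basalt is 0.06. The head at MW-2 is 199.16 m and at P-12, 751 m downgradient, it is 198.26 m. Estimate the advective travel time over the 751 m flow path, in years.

121

Hydraulic gradient i = (199.16 − 198.26) / 751 = 0.9 / 751 = 0.001198.
Darcy flux q = K · i = 0.8540 × 0.001198 = 0.001023 m/day.
Seepage velocity v = q / n_e = 0.001023 / 0.06 = 0.01706 m/day.
Travel time t = L / v = 751 / 0.01706 = 44028 days = 120.5 years.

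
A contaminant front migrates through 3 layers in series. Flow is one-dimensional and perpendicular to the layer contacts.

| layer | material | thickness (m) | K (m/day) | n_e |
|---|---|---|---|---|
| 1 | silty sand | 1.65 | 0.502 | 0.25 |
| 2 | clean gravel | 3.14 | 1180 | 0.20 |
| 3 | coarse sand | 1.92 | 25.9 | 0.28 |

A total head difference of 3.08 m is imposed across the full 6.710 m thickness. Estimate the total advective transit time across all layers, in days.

With flow normal to the layers, continuity requires the same specific discharge q through every layer.
Σ(b_i/K_i) = 1.65/0.502 + 3.14/1180 + 1.92/25.9 = 3.364 d.
q = Δh / Σ(b_i/K_i) = 3.08 / 3.364 = 0.9157 m/day.
In each layer the seepage velocity is v_i = q/n_i, so the layer transit time is t_i = b_i·n_i / q:
  layer 1 (silty sand): t_1 = 1.65 × 0.25 / 0.9157 = 0.4505 d
  layer 2 (clean gravel): t_2 = 3.14 × 0.20 / 0.9157 = 0.6858 d
  layer 3 (coarse sand): t_3 = 1.92 × 0.28 / 0.9157 = 0.5871 d
Total t = Σ t_i = 1.723 days.

1.72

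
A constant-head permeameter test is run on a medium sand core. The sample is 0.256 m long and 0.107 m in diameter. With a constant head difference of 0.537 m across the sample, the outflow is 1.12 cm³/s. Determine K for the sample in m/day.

Cross-sectional area A = π·(d/2)² = π × (0.107/2)² = 0.008992 m².
Convert discharge: 1.12 cm³/s = 1.120e-06 m³/s.
Darcy's law rearranged: K = Q·L / (A·Δh) = 1.120e-06 × 0.256 / (0.008992 × 0.537) = 5.938e-05 m/s = 5.130 m/day.

5.13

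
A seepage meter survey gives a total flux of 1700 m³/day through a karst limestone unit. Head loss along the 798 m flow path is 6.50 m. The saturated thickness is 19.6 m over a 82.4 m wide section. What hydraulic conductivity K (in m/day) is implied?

Cross-sectional area A = 82.4 × 19.6 = 1615 m².
Hydraulic gradient i = Δh / L = 6.50 / 798 = 0.008145.
From Q = K·A·i, K = Q / (A·i) = 1700 / (1615 × 0.008145) = 129.2 m/day.

129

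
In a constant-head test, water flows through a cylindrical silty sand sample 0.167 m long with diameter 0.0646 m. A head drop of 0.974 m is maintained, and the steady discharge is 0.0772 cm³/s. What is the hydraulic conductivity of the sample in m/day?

Cross-sectional area A = π·(d/2)² = π × (0.0646/2)² = 0.003278 m².
Convert discharge: 0.0772 cm³/s = 7.720e-08 m³/s.
Darcy's law rearranged: K = Q·L / (A·Δh) = 7.720e-08 × 0.167 / (0.003278 × 0.974) = 4.038e-06 m/s = 0.3489 m/day.

0.349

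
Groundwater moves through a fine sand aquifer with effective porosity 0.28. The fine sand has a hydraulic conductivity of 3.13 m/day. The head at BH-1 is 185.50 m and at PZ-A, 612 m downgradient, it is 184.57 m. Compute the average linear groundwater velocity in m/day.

Hydraulic gradient i = (185.50 − 184.57) / 612 = 0.93 / 612 = 0.001520.
Darcy flux q = K · i = 3.130 × 0.001520 = 0.004756 m/day.
Seepage velocity v = q / n_e = 0.004756 / 0.28 = 0.01699 m/day.

0.0170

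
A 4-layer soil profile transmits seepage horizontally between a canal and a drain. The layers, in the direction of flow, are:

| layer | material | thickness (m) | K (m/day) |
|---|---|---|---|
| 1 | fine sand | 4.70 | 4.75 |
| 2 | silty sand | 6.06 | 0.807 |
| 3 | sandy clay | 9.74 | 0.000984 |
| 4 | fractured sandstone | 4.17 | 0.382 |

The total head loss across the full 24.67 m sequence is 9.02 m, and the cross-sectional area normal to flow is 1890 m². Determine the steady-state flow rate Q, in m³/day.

1.72

Flow is perpendicular to layering, so the layers act in series and the equivalent K is the thickness-weighted harmonic mean.
Total thickness L = 4.70 + 6.06 + 9.74 + 4.17 = 24.67 m.
Σ(b_i/K_i) = 4.70/4.75 + 6.06/0.807 + 9.74/0.000984 + 4.17/0.382 = 9918 d.
K_eq = L / Σ(b_i/K_i) = 24.67 / 9918 = 0.002487 m/day.
Q = K_eq · A · (Δh/L) = 0.002487 × 1890 × (9.02/24.67) = 1.719 m³/day.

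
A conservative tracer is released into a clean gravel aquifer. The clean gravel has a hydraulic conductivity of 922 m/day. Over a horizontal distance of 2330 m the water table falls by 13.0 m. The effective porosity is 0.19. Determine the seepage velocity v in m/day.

27.1

Hydraulic gradient i = Δh / L = 13.0 / 2330 = 0.005579.
Darcy flux q = K · i = 922.0 × 0.005579 = 5.144 m/day.
Seepage velocity v = q / n_e = 5.144 / 0.19 = 27.07 m/day.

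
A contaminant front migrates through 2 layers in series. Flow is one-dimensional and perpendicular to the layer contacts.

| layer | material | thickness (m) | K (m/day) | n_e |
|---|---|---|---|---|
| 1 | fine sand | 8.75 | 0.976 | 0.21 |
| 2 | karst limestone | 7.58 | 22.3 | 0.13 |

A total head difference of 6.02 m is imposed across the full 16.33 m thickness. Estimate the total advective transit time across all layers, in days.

4.36

With flow normal to the layers, continuity requires the same specific discharge q through every layer.
Σ(b_i/K_i) = 8.75/0.976 + 7.58/22.3 = 9.305 d.
q = Δh / Σ(b_i/K_i) = 6.02 / 9.305 = 0.6470 m/day.
In each layer the seepage velocity is v_i = q/n_i, so the layer transit time is t_i = b_i·n_i / q:
  layer 1 (fine sand): t_1 = 8.75 × 0.21 / 0.6470 = 2.840 d
  layer 2 (karst limestone): t_2 = 7.58 × 0.13 / 0.6470 = 1.523 d
Total t = Σ t_i = 4.363 days.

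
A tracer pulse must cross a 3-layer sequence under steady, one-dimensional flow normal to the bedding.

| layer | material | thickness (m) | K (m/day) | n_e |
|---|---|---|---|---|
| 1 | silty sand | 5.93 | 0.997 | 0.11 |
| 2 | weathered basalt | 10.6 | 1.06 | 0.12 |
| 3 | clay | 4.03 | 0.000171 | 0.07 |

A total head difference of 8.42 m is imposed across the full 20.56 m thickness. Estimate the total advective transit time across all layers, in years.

With flow normal to the layers, continuity requires the same specific discharge q through every layer.
Σ(b_i/K_i) = 5.93/0.997 + 10.6/1.06 + 4.03/0.000171 = 23583 d.
q = Δh / Σ(b_i/K_i) = 8.42 / 23583 = 0.0003570 m/day.
In each layer the seepage velocity is v_i = q/n_i, so the layer transit time is t_i = b_i·n_i / q:
  layer 1 (silty sand): t_1 = 5.93 × 0.11 / 0.0003570 = 1827 d
  layer 2 (weathered basalt): t_2 = 10.6 × 0.12 / 0.0003570 = 3563 d
  layer 3 (clay): t_3 = 4.03 × 0.07 / 0.0003570 = 790.1 d
Total t = Σ t_i = 6180 days = 16.92 years.

16.9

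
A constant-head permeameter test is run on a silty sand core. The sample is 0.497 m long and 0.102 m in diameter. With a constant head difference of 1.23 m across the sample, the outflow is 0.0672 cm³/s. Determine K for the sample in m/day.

Cross-sectional area A = π·(d/2)² = π × (0.102/2)² = 0.008171 m².
Convert discharge: 0.0672 cm³/s = 6.720e-08 m³/s.
Darcy's law rearranged: K = Q·L / (A·Δh) = 6.720e-08 × 0.497 / (0.008171 × 1.23) = 3.323e-06 m/s = 0.2871 m/day.

0.287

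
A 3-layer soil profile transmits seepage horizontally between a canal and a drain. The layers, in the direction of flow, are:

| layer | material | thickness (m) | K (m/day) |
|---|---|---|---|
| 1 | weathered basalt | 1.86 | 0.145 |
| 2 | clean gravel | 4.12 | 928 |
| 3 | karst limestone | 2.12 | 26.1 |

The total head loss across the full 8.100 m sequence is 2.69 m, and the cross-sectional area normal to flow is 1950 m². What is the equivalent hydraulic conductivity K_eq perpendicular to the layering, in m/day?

0.627

Flow is perpendicular to layering, so the layers act in series and the equivalent K is the thickness-weighted harmonic mean.
Total thickness L = 1.86 + 4.12 + 2.12 = 8.100 m.
Σ(b_i/K_i) = 1.86/0.145 + 4.12/928 + 2.12/26.1 = 12.91 d.
K_eq = L / Σ(b_i/K_i) = 8.100 / 12.91 = 0.6273 m/day.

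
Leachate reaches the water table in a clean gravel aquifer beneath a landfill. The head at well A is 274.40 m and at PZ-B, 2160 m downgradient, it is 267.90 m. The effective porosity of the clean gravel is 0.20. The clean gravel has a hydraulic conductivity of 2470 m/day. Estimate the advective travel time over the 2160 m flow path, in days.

58.1

Hydraulic gradient i = (274.40 − 267.90) / 2160 = 6.5 / 2160 = 0.003009.
Darcy flux q = K · i = 2470 × 0.003009 = 7.433 m/day.
Seepage velocity v = q / n_e = 7.433 / 0.20 = 37.16 m/day.
Travel time t = L / v = 2160 / 37.16 = 58.12 days.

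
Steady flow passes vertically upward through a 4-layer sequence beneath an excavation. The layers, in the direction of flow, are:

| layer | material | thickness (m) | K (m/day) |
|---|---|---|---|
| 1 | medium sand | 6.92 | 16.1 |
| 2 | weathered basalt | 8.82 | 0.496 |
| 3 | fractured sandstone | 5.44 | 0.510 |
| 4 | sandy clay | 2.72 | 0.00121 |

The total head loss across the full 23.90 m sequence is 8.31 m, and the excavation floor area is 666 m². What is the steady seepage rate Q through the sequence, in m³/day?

2.43

Flow is perpendicular to layering, so the layers act in series and the equivalent K is the thickness-weighted harmonic mean.
Total thickness L = 6.92 + 8.82 + 5.44 + 2.72 = 23.90 m.
Σ(b_i/K_i) = 6.92/16.1 + 8.82/0.496 + 5.44/0.510 + 2.72/0.00121 = 2277 d.
K_eq = L / Σ(b_i/K_i) = 23.90 / 2277 = 0.01050 m/day.
Q = K_eq · A · (Δh/L) = 0.01050 × 666 × (8.31/23.90) = 2.431 m³/day.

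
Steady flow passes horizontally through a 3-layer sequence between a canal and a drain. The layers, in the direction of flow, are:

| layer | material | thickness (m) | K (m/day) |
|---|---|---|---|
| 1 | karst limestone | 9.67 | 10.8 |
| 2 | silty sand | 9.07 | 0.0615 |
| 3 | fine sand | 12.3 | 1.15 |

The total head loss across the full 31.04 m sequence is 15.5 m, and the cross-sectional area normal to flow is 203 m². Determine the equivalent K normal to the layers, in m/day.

0.195

Flow is perpendicular to layering, so the layers act in series and the equivalent K is the thickness-weighted harmonic mean.
Total thickness L = 9.67 + 9.07 + 12.3 = 31.04 m.
Σ(b_i/K_i) = 9.67/10.8 + 9.07/0.0615 + 12.3/1.15 = 159.1 d.
K_eq = L / Σ(b_i/K_i) = 31.04 / 159.1 = 0.1951 m/day.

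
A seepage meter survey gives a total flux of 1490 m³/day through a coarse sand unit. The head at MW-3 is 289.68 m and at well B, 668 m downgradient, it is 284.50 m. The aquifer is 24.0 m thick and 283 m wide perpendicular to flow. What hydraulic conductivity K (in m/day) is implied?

28.3

Cross-sectional area A = 283 × 24.0 = 6792 m².
Hydraulic gradient i = (289.68 − 284.50) / 668 = 5.18 / 668 = 0.007754.
From Q = K·A·i, K = Q / (A·i) = 1490 / (6792 × 0.007754) = 28.29 m/day.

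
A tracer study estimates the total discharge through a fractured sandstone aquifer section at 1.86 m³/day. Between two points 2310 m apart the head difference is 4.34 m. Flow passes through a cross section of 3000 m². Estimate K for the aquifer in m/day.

Hydraulic gradient i = Δh / L = 4.34 / 2310 = 0.001879.
From Q = K·A·i, K = Q / (A·i) = 1.86 / (3000 × 0.001879) = 0.3300 m/day.

0.330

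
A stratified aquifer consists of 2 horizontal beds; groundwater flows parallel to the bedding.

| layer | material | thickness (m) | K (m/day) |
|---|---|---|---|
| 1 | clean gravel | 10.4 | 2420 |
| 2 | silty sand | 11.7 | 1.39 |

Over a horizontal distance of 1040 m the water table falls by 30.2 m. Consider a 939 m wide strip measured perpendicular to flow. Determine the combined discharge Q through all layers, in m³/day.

687000

Flow is parallel to layering, so each bed carries its own Darcy discharge and the transmissivities add.
Σ(K_i·b_i) = 2420×10.4 + 1.39×11.7 = 25184 m²/day.
Hydraulic gradient i = Δh / L = 30.2 / 1040 = 0.02904.
Q = Σ(K_i·b_i) · W · i = 25184 × 939 × 0.02904 = 6.867e+05 m³/day.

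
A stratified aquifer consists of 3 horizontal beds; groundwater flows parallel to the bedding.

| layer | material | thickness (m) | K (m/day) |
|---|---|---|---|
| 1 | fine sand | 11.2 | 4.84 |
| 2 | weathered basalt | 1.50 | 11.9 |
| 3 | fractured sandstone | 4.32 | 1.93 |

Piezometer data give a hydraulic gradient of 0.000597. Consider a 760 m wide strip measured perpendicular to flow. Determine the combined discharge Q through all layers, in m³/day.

36.5

Flow is parallel to layering, so each bed carries its own Darcy discharge and the transmissivities add.
Σ(K_i·b_i) = 4.84×11.2 + 11.9×1.50 + 1.93×4.32 = 80.40 m²/day.
Hydraulic gradient i = 0.000597.
Q = Σ(K_i·b_i) · W · i = 80.40 × 760 × 0.0005970 = 36.48 m³/day.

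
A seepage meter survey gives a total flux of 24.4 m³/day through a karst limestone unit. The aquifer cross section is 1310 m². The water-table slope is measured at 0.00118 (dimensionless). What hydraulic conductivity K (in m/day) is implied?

15.8

Hydraulic gradient i = 0.00118.
From Q = K·A·i, K = Q / (A·i) = 24.4 / (1310 × 0.001180) = 15.78 m/day.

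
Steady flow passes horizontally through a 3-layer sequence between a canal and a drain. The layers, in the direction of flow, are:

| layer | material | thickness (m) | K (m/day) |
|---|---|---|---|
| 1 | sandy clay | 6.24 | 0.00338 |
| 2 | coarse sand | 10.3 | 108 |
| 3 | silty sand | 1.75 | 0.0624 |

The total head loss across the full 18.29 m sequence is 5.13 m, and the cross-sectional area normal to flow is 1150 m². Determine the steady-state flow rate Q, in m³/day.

Flow is perpendicular to layering, so the layers act in series and the equivalent K is the thickness-weighted harmonic mean.
Total thickness L = 6.24 + 10.3 + 1.75 = 18.29 m.
Σ(b_i/K_i) = 6.24/0.00338 + 10.3/108 + 1.75/0.0624 = 1874 d.
K_eq = L / Σ(b_i/K_i) = 18.29 / 1874 = 0.009758 m/day.
Q = K_eq · A · (Δh/L) = 0.009758 × 1150 × (5.13/18.29) = 3.148 m³/day.

3.15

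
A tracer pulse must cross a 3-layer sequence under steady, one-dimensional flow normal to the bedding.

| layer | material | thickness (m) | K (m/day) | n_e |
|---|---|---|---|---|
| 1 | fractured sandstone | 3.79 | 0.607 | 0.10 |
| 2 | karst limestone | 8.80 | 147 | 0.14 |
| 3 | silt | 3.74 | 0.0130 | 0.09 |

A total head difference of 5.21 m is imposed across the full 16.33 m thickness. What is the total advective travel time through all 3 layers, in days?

With flow normal to the layers, continuity requires the same specific discharge q through every layer.
Σ(b_i/K_i) = 3.79/0.607 + 8.80/147 + 3.74/0.0130 = 294.0 d.
q = Δh / Σ(b_i/K_i) = 5.21 / 294.0 = 0.01772 m/day.
In each layer the seepage velocity is v_i = q/n_i, so the layer transit time is t_i = b_i·n_i / q:
  layer 1 (fractured sandstone): t_1 = 3.79 × 0.10 / 0.01772 = 21.39 d
  layer 2 (karst limestone): t_2 = 8.80 × 0.14 / 0.01772 = 69.52 d
  layer 3 (silt): t_3 = 3.74 × 0.09 / 0.01772 = 18.99 d
Total t = Σ t_i = 109.9 days.

110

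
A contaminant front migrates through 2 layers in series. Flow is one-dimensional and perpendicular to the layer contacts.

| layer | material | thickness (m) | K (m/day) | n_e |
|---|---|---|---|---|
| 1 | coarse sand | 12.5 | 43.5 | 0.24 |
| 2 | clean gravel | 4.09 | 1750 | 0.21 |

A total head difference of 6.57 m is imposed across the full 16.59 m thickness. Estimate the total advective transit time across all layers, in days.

0.170

With flow normal to the layers, continuity requires the same specific discharge q through every layer.
Σ(b_i/K_i) = 12.5/43.5 + 4.09/1750 = 0.2897 d.
q = Δh / Σ(b_i/K_i) = 6.57 / 0.2897 = 22.68 m/day.
In each layer the seepage velocity is v_i = q/n_i, so the layer transit time is t_i = b_i·n_i / q:
  layer 1 (coarse sand): t_1 = 12.5 × 0.24 / 22.68 = 0.1323 d
  layer 2 (clean gravel): t_2 = 4.09 × 0.21 / 22.68 = 0.03787 d
Total t = Σ t_i = 0.1702 days.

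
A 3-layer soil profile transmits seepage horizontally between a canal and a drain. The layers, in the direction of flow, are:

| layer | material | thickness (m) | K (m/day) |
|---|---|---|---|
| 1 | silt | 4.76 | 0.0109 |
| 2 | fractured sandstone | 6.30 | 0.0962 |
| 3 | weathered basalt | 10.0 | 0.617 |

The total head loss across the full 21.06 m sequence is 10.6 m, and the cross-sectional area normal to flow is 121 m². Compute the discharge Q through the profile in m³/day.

2.47

Flow is perpendicular to layering, so the layers act in series and the equivalent K is the thickness-weighted harmonic mean.
Total thickness L = 4.76 + 6.30 + 10.0 = 21.06 m.
Σ(b_i/K_i) = 4.76/0.0109 + 6.30/0.0962 + 10.0/0.617 = 518.4 d.
K_eq = L / Σ(b_i/K_i) = 21.06 / 518.4 = 0.04063 m/day.
Q = K_eq · A · (Δh/L) = 0.04063 × 121 × (10.6/21.06) = 2.474 m³/day.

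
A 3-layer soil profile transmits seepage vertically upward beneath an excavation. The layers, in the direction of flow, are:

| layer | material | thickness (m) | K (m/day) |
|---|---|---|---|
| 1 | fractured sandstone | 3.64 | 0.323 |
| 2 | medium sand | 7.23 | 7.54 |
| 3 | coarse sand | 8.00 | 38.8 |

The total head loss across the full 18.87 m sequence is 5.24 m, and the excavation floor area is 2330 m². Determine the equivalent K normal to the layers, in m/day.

1.52

Flow is perpendicular to layering, so the layers act in series and the equivalent K is the thickness-weighted harmonic mean.
Total thickness L = 3.64 + 7.23 + 8.00 = 18.87 m.
Σ(b_i/K_i) = 3.64/0.323 + 7.23/7.54 + 8.00/38.8 = 12.43 d.
K_eq = L / Σ(b_i/K_i) = 18.87 / 12.43 = 1.518 m/day.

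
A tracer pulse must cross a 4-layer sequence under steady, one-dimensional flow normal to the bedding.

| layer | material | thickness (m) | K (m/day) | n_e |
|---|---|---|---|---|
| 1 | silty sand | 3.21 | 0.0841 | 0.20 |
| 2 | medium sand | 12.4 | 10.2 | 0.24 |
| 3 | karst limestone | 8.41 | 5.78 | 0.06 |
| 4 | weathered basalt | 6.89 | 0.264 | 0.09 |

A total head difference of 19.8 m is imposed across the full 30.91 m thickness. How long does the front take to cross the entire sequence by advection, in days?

16.0

With flow normal to the layers, continuity requires the same specific discharge q through every layer.
Σ(b_i/K_i) = 3.21/0.0841 + 12.4/10.2 + 8.41/5.78 + 6.89/0.264 = 66.94 d.
q = Δh / Σ(b_i/K_i) = 19.8 / 66.94 = 0.2958 m/day.
In each layer the seepage velocity is v_i = q/n_i, so the layer transit time is t_i = b_i·n_i / q:
  layer 1 (silty sand): t_1 = 3.21 × 0.20 / 0.2958 = 2.170 d
  layer 2 (medium sand): t_2 = 12.4 × 0.24 / 0.2958 = 10.06 d
  layer 3 (karst limestone): t_3 = 8.41 × 0.06 / 0.2958 = 1.706 d
  layer 4 (weathered basalt): t_4 = 6.89 × 0.09 / 0.2958 = 2.096 d
Total t = Σ t_i = 16.03 days.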